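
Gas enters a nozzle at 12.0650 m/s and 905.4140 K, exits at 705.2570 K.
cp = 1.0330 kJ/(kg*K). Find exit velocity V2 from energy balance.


dT = 200.1570 K
2*cp*1000*dT = 413524.3620
V1^2 = 145.5642
V2 = sqrt(413669.9262) = 643.1718 m/s

643.1718 m/s


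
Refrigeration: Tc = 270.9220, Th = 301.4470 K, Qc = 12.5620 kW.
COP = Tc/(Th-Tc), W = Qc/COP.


COP = 270.9220 / 30.5250 = 8.8754
W = 12.5620 / 8.8754 = 1.4154 kW

COP = 8.8754, W = 1.4154 kW


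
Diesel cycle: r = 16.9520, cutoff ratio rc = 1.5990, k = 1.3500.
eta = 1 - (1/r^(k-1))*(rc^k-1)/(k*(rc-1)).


r^(k-1) = 2.6929
rc^k = 1.8845
eta = 0.5938 = 59.3829%

59.3829%


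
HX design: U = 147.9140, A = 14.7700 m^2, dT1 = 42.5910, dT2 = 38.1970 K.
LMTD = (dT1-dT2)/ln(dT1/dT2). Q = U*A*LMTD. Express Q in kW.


LMTD = 40.3541 K
Q = 147.9140 * 14.7700 * 40.3541 = 88161.2717 W = 88.1613 kW

88.1613 kW


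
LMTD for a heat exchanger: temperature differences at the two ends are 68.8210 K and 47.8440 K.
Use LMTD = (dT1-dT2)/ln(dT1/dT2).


dT1/dT2 = 1.4384
ln(dT1/dT2) = 0.3636
LMTD = 20.9770 / 0.3636 = 57.6984 K

57.6984 K


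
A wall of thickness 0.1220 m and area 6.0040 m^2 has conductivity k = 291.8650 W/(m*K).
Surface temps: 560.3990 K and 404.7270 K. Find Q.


dT = 155.6720 K
Q = 291.8650 * 6.0040 * 155.6720 / 0.1220 = 2236008.1190 W

2236008.1190 W


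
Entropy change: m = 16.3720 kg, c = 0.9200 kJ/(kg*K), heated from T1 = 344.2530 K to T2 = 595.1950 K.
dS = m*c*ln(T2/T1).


T2/T1 = 1.7289
ln(T2/T1) = 0.5475
dS = 16.3720 * 0.9200 * 0.5475 = 8.2468 kJ/K

8.2468 kJ/K


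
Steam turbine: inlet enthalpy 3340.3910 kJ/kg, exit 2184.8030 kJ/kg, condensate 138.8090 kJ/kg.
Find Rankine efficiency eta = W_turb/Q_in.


W = 1155.5880 kJ/kg
Q_in = 3201.5820 kJ/kg
eta = 0.3609 = 36.0943%

eta = 36.0943%


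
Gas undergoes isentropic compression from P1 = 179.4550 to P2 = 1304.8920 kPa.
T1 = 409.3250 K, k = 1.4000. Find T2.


(k-1)/k = 0.2857
(P2/P1)^exp = 1.7627
T2 = 409.3250 * 1.7627 = 721.5146 K

721.5146 K


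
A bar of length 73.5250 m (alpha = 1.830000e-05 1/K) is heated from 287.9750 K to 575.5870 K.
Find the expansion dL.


dT = 287.6120 K
dL = 1.830000e-05 * 73.5250 * 287.6120 = 0.386984 m
L_final = 73.911984 m

dL = 0.386984 m


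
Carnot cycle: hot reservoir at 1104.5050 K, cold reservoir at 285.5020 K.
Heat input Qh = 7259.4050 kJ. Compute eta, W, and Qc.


eta = 1 - 285.5020/1104.5050 = 0.7415
W = 0.7415 * 7259.4050 = 5382.9312 kJ
Qc = 7259.4050 - 5382.9312 = 1876.4738 kJ

eta = 74.1511%, W = 5382.9312 kJ, Qc = 1876.4738 kJ


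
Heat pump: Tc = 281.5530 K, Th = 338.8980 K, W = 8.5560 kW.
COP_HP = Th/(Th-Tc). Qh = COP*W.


COP = 338.8980 / 57.3450 = 5.9098
Qh = 5.9098 * 8.5560 = 50.5643 kW

COP = 5.9098, Qh = 50.5643 kW


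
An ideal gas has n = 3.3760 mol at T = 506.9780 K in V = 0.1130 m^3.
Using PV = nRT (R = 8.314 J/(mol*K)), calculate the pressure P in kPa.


P = nRT/V = 3.3760 * 8.314 * 506.9780 / 0.1130
= 14229.8910 / 0.1130 = 125928.2385 Pa = 125.9282 kPa

125.9282 kPa


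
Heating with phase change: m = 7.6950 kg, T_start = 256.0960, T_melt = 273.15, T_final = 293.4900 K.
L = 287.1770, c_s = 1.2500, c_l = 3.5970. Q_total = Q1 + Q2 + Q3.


Q1 (sensible, solid) = 7.6950 * 1.2500 * 17.0540 = 164.0382 kJ
Q2 (latent) = 7.6950 * 287.1770 = 2209.8270 kJ
Q3 (sensible, liquid) = 7.6950 * 3.5970 * 20.3400 = 562.9891 kJ
Q_total = 2936.8543 kJ

2936.8543 kJ


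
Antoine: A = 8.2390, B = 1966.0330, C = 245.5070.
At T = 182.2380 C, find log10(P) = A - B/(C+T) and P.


C+T = 427.7450
B/(C+T) = 4.5963
log10(P) = 8.2390 - 4.5963 = 3.6427
P = 10^3.6427 = 4392.6492 mmHg

4392.6492 mmHg


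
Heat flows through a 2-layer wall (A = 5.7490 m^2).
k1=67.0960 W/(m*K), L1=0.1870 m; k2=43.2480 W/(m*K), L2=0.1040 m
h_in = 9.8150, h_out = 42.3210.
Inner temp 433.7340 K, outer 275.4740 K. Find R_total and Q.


R_conv_in = 1/(9.8150*5.7490) = 0.0177
R_1 = 0.1870/(67.0960*5.7490) = 0.0005
R_2 = 0.1040/(43.2480*5.7490) = 0.0004
R_conv_out = 1/(42.3210*5.7490) = 0.0041
R_total = 0.0227 K/W
Q = 158.2600 / 0.0227 = 6960.9628 W

R_total = 0.0227 K/W, Q = 6960.9628 W


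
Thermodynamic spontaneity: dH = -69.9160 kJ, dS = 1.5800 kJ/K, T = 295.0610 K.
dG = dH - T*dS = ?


T*dS = 295.0610 * 1.5800 = 466.1964 kJ
dG = -69.9160 - 466.1964 = -536.1124 kJ (spontaneous)

dG = -536.1124 kJ, spontaneous


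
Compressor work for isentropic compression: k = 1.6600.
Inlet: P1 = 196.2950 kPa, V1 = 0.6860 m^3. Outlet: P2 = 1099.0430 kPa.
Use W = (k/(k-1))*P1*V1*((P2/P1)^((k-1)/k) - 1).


(k-1)/k = 0.3976
(P2/P1)^exp = 1.9835
W = 2.5152 * 196.2950 * 0.6860 * (1.9835 - 1) = 333.1092 kJ

333.1092 kJ


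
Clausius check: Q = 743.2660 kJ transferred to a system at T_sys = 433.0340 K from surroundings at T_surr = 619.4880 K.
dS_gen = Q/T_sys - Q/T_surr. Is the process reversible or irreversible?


dS_sys = 743.2660/433.0340 = 1.7164 kJ/K
dS_surr = -743.2660/619.4880 = -1.1998 kJ/K
dS_gen = 1.7164 - 1.1998 = 0.5166 kJ/K (irreversible)

dS_gen = 0.5166 kJ/K, irreversible


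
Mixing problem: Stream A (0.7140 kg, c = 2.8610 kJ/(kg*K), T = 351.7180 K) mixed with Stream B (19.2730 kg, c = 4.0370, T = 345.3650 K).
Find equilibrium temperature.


num = 27589.6321
den = 79.8479
Tf = 345.5275 K

345.5275 K


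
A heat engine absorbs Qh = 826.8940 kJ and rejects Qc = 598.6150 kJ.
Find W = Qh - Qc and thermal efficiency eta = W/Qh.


W = 826.8940 - 598.6150 = 228.2790 kJ
eta = 228.2790 / 826.8940 = 0.2761 = 27.6068%

W = 228.2790 kJ, eta = 27.6068%


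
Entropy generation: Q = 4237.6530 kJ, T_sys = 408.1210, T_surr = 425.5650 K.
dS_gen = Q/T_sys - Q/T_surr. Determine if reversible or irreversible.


dS_sys = 4237.6530/408.1210 = 10.3833 kJ/K
dS_surr = -4237.6530/425.5650 = -9.9577 kJ/K
dS_gen = 10.3833 - 9.9577 = 0.4256 kJ/K (irreversible)

dS_gen = 0.4256 kJ/K, irreversible


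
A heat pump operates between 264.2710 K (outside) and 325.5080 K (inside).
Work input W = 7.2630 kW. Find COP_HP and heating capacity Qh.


COP = 325.5080 / 61.2370 = 5.3155
Qh = 5.3155 * 7.2630 = 38.6068 kW

COP = 5.3155, Qh = 38.6068 kW


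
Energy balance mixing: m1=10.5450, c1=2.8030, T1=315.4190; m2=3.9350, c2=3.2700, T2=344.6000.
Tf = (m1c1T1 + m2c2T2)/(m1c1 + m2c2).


num = 13757.1629
den = 42.4251
Tf = 324.2695 K

324.2695 K


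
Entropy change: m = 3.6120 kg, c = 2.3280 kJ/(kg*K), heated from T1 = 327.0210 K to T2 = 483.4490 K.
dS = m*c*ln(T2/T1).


T2/T1 = 1.4783
ln(T2/T1) = 0.3909
dS = 3.6120 * 2.3280 * 0.3909 = 3.2872 kJ/K

3.2872 kJ/K


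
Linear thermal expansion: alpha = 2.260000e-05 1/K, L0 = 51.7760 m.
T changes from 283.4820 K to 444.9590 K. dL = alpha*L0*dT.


dT = 161.4770 K
dL = 2.260000e-05 * 51.7760 * 161.4770 = 0.188950 m
L_final = 51.964950 m

dL = 0.188950 m


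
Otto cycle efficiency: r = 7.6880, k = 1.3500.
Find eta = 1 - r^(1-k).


r^(k-1) = 2.0419
eta = 1 - 1/2.0419 = 0.5103 = 51.0260%

51.0260%


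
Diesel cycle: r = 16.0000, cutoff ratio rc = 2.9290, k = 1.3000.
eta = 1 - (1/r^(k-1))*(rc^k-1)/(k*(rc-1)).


r^(k-1) = 2.2974
rc^k = 4.0433
eta = 0.4718 = 47.1759%

47.1759%


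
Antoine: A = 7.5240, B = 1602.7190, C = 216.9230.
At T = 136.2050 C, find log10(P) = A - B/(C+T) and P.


C+T = 353.1280
B/(C+T) = 4.5386
log10(P) = 7.5240 - 4.5386 = 2.9854
P = 10^2.9854 = 966.8638 mmHg

966.8638 mmHg


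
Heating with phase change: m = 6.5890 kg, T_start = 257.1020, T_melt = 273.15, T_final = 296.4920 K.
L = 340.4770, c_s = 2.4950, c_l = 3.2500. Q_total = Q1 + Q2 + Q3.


Q1 (sensible, solid) = 6.5890 * 2.4950 * 16.0480 = 263.8220 kJ
Q2 (latent) = 6.5890 * 340.4770 = 2243.4030 kJ
Q3 (sensible, liquid) = 6.5890 * 3.2500 * 23.3420 = 499.8514 kJ
Q_total = 3007.0764 kJ

3007.0764 kJ


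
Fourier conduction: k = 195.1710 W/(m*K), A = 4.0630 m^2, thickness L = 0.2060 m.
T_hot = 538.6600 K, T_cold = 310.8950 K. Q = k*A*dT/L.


dT = 227.7650 K
Q = 195.1710 * 4.0630 * 227.7650 / 0.2060 = 876762.3204 W

876762.3204 W


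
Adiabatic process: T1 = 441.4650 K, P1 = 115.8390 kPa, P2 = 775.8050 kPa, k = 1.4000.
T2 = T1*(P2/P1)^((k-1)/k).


(k-1)/k = 0.2857
(P2/P1)^exp = 1.7218
T2 = 441.4650 * 1.7218 = 760.0936 K

760.0936 K


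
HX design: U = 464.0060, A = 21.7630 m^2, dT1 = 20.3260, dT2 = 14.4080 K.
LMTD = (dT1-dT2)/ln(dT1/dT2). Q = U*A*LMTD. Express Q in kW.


LMTD = 17.1976 K
Q = 464.0060 * 21.7630 * 17.1976 = 173664.4318 W = 173.6644 kW

173.6644 kW


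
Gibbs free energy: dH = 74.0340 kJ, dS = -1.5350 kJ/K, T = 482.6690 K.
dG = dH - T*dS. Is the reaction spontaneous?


T*dS = 482.6690 * -1.5350 = -740.8969 kJ
dG = 74.0340 + 740.8969 = 814.9309 kJ (non-spontaneous)

dG = 814.9309 kJ, non-spontaneous


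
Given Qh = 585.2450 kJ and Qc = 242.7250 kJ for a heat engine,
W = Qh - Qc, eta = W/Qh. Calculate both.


W = 585.2450 - 242.7250 = 342.5200 kJ
eta = 342.5200 / 585.2450 = 0.5853 = 58.5259%

W = 342.5200 kJ, eta = 58.5259%


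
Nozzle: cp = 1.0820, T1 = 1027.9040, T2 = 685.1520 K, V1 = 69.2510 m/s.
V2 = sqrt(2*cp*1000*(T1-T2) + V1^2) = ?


dT = 342.7520 K
2*cp*1000*dT = 741715.3280
V1^2 = 4795.7010
V2 = sqrt(746511.0290) = 864.0087 m/s

864.0087 m/s


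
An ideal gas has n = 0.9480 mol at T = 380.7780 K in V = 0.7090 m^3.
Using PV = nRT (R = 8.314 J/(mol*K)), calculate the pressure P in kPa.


P = nRT/V = 0.9480 * 8.314 * 380.7780 / 0.7090
= 3001.1673 / 0.7090 = 4232.9581 Pa = 4.2330 kPa

4.2330 kPa


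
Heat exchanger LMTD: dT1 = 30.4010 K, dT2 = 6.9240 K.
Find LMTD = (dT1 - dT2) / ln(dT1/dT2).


dT1/dT2 = 4.3907
ln(dT1/dT2) = 1.4795
LMTD = 23.4770 / 1.4795 = 15.8684 K

15.8684 K


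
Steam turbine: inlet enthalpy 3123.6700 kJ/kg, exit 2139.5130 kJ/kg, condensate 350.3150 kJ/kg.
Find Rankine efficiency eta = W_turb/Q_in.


W = 984.1570 kJ/kg
Q_in = 2773.3550 kJ/kg
eta = 0.3549 = 35.4862%

eta = 35.4862%


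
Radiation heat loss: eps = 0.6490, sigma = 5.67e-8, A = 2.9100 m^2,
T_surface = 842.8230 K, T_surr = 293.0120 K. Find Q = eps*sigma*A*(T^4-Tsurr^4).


T^4 = 5.0460e+11
Tsurr^4 = 7.3713e+09
Q = 0.6490 * 5.67e-8 * 2.9100 * 4.9723e+11 = 53244.5563 W

53244.5563 W


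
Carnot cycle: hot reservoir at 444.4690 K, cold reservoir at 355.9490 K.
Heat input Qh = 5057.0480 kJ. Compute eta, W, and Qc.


eta = 1 - 355.9490/444.4690 = 0.1992
W = 0.1992 * 5057.0480 = 1007.1566 kJ
Qc = 5057.0480 - 1007.1566 = 4049.8914 kJ

eta = 19.9159%, W = 1007.1566 kJ, Qc = 4049.8914 kJ


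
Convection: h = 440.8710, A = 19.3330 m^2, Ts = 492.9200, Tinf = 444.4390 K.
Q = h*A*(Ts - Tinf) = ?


dT = 48.4810 K
Q = 440.8710 * 19.3330 * 48.4810 = 413220.9698 W

413220.9698 W


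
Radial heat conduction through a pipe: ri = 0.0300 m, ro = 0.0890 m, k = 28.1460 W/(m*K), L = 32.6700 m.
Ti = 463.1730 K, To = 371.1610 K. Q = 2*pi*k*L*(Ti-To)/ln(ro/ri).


dT = 92.0120 K
ln(ro/ri) = 1.0874
Q = 2*pi*28.1460*32.6700*92.0120 / 1.0874 = 488860.8484 W

488860.8484 W


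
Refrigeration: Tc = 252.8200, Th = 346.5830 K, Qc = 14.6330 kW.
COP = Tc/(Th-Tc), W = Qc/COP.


COP = 252.8200 / 93.7630 = 2.6964
W = 14.6330 / 2.6964 = 5.4269 kW

COP = 2.6964, W = 5.4269 kW


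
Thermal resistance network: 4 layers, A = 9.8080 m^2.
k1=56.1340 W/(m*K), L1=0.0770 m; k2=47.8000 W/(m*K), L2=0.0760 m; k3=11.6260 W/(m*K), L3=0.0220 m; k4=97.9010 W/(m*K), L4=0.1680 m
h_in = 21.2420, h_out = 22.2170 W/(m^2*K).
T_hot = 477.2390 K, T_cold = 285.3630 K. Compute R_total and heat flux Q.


R_conv_in = 1/(21.2420*9.8080) = 0.0048
R_1 = 0.0770/(56.1340*9.8080) = 0.0001
R_2 = 0.0760/(47.8000*9.8080) = 0.0002
R_3 = 0.0220/(11.6260*9.8080) = 0.0002
R_4 = 0.1680/(97.9010*9.8080) = 0.0002
R_conv_out = 1/(22.2170*9.8080) = 0.0046
R_total = 0.0101 K/W
Q = 191.8760 / 0.0101 = 19075.3554 W

R_total = 0.0101 K/W, Q = 19075.3554 W


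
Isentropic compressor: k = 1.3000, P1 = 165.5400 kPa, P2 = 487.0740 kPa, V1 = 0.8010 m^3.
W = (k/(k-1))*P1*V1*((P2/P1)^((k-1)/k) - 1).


(k-1)/k = 0.2308
(P2/P1)^exp = 1.2828
W = 4.3333 * 165.5400 * 0.8010 * (1.2828 - 1) = 162.4951 kJ

162.4951 kJ


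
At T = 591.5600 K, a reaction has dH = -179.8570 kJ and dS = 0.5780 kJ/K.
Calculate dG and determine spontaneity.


T*dS = 591.5600 * 0.5780 = 341.9217 kJ
dG = -179.8570 - 341.9217 = -521.7787 kJ (spontaneous)

dG = -521.7787 kJ, spontaneous


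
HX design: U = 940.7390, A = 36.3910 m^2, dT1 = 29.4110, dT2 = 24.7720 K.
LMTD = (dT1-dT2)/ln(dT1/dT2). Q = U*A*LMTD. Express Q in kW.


LMTD = 27.0252 K
Q = 940.7390 * 36.3910 * 27.0252 = 925191.4967 W = 925.1915 kW

925.1915 kW


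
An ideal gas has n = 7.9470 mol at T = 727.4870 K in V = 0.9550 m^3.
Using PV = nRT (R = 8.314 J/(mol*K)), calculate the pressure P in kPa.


P = nRT/V = 7.9470 * 8.314 * 727.4870 / 0.9550
= 48066.0540 / 0.9550 = 50330.9466 Pa = 50.3309 kPa

50.3309 kPa


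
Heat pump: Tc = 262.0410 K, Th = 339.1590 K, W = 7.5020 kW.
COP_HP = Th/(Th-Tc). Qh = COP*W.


COP = 339.1590 / 77.1180 = 4.3979
Qh = 4.3979 * 7.5020 = 32.9932 kW

COP = 4.3979, Qh = 32.9932 kW


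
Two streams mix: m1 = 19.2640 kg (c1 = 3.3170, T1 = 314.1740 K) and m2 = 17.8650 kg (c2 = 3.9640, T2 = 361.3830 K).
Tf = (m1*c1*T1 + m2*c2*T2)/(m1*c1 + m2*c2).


num = 45667.3157
den = 134.7155
Tf = 338.9907 K

338.9907 K


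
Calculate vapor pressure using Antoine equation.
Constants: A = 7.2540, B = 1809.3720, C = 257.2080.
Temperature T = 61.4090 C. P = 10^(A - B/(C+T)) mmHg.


C+T = 318.6170
B/(C+T) = 5.6788
log10(P) = 7.2540 - 5.6788 = 1.5752
P = 10^1.5752 = 37.5984 mmHg

37.5984 mmHg


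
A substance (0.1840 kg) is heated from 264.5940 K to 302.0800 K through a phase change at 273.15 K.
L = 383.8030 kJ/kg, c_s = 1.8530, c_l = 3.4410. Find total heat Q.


Q1 (sensible, solid) = 0.1840 * 1.8530 * 8.5560 = 2.9172 kJ
Q2 (latent) = 0.1840 * 383.8030 = 70.6198 kJ
Q3 (sensible, liquid) = 0.1840 * 3.4410 * 28.9300 = 18.3169 kJ
Q_total = 91.8538 kJ

91.8538 kJ


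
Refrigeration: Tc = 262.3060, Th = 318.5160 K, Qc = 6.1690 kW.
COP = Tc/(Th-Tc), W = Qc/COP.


COP = 262.3060 / 56.2100 = 4.6665
W = 6.1690 / 4.6665 = 1.3220 kW

COP = 4.6665, W = 1.3220 kW


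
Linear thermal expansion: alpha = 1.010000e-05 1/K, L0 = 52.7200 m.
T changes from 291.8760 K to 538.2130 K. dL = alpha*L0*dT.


dT = 246.3370 K
dL = 1.010000e-05 * 52.7200 * 246.3370 = 0.131168 m
L_final = 52.851168 m

dL = 0.131168 m


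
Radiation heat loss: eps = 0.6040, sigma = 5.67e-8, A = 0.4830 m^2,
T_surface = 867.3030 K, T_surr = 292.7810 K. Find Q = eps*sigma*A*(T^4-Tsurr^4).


T^4 = 5.6583e+11
Tsurr^4 = 7.3480e+09
Q = 0.6040 * 5.67e-8 * 0.4830 * 5.5848e+11 = 9237.9087 W

9237.9087 W


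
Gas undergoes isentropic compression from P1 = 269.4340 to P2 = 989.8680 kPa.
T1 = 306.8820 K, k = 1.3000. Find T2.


(k-1)/k = 0.2308
(P2/P1)^exp = 1.3502
T2 = 306.8820 * 1.3502 = 414.3667 K

414.3667 K


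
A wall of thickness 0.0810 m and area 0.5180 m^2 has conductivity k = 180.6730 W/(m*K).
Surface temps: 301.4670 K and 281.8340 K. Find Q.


dT = 19.6330 K
Q = 180.6730 * 0.5180 * 19.6330 / 0.0810 = 22684.2625 W

22684.2625 W


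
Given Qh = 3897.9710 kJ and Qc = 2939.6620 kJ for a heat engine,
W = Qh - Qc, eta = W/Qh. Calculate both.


W = 3897.9710 - 2939.6620 = 958.3090 kJ
eta = 958.3090 / 3897.9710 = 0.2458 = 24.5848%

W = 958.3090 kJ, eta = 24.5848%


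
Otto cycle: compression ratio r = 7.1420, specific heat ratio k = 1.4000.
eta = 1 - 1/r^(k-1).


r^(k-1) = 2.1955
eta = 1 - 1/2.1955 = 0.5445 = 54.4517%

54.4517%


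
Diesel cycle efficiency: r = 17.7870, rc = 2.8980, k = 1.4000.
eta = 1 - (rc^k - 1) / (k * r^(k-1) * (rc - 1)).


r^(k-1) = 3.1626
rc^k = 4.4355
eta = 0.5912 = 59.1193%

59.1193%


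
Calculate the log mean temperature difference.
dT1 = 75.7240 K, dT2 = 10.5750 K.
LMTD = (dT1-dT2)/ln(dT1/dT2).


dT1/dT2 = 7.1607
ln(dT1/dT2) = 1.9686
LMTD = 65.1490 / 1.9686 = 33.0940 K

33.0940 K


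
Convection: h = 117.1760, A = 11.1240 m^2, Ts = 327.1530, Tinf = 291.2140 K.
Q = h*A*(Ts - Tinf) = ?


dT = 35.9390 K
Q = 117.1760 * 11.1240 * 35.9390 = 46845.2582 W

46845.2582 W


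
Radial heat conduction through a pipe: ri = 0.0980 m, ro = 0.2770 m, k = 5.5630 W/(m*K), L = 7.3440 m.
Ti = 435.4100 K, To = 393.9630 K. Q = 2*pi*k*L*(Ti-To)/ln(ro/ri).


dT = 41.4470 K
ln(ro/ri) = 1.0391
Q = 2*pi*5.5630*7.3440*41.4470 / 1.0391 = 10239.4880 W

10239.4880 W


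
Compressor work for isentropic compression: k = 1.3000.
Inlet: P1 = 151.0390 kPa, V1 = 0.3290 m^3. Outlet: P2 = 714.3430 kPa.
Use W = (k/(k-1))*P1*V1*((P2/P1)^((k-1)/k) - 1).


(k-1)/k = 0.2308
(P2/P1)^exp = 1.4313
W = 4.3333 * 151.0390 * 0.3290 * (1.4313 - 1) = 92.8699 kJ

92.8699 kJ


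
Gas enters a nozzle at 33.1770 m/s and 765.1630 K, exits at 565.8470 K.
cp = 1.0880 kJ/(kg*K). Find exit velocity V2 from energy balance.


dT = 199.3160 K
2*cp*1000*dT = 433711.6160
V1^2 = 1100.7133
V2 = sqrt(434812.3293) = 659.4030 m/s

659.4030 m/s


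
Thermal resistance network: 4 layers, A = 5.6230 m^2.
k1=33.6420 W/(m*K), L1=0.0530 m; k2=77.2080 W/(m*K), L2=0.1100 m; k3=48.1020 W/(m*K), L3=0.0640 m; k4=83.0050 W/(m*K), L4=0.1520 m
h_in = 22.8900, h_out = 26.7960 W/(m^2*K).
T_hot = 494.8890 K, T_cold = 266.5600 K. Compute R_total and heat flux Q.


R_conv_in = 1/(22.8900*5.6230) = 0.0078
R_1 = 0.0530/(33.6420*5.6230) = 0.0003
R_2 = 0.1100/(77.2080*5.6230) = 0.0003
R_3 = 0.0640/(48.1020*5.6230) = 0.0002
R_4 = 0.1520/(83.0050*5.6230) = 0.0003
R_conv_out = 1/(26.7960*5.6230) = 0.0066
R_total = 0.0155 K/W
Q = 228.3290 / 0.0155 = 14728.9500 W

R_total = 0.0155 K/W, Q = 14728.9500 W


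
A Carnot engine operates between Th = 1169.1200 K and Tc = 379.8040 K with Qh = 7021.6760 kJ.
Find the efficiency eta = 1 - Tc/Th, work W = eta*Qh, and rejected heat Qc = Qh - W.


eta = 1 - 379.8040/1169.1200 = 0.6751
W = 0.6751 * 7021.6760 = 4740.5923 kJ
Qc = 7021.6760 - 4740.5923 = 2281.0837 kJ

eta = 67.5137%, W = 4740.5923 kJ, Qc = 2281.0837 kJ


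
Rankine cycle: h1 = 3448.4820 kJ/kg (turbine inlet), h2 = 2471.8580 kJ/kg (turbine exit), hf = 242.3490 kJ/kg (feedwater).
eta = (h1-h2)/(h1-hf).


W = 976.6240 kJ/kg
Q_in = 3206.1330 kJ/kg
eta = 0.3046 = 30.4611%

eta = 30.4611%


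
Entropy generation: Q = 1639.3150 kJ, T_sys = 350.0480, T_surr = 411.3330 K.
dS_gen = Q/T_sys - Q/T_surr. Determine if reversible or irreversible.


dS_sys = 1639.3150/350.0480 = 4.6831 kJ/K
dS_surr = -1639.3150/411.3330 = -3.9854 kJ/K
dS_gen = 4.6831 - 3.9854 = 0.6977 kJ/K (irreversible)

dS_gen = 0.6977 kJ/K, irreversible


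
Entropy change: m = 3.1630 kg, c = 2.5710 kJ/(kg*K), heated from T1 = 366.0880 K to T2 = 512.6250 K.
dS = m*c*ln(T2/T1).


T2/T1 = 1.4003
ln(T2/T1) = 0.3367
dS = 3.1630 * 2.5710 * 0.3367 = 2.7378 kJ/K

2.7378 kJ/K


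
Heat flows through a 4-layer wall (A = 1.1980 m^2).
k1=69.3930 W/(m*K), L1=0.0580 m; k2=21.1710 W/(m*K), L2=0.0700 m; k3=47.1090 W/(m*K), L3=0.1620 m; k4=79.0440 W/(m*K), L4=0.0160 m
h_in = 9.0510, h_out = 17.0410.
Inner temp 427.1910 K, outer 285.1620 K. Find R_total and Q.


R_conv_in = 1/(9.0510*1.1980) = 0.0922
R_1 = 0.0580/(69.3930*1.1980) = 0.0007
R_2 = 0.0700/(21.1710*1.1980) = 0.0028
R_3 = 0.1620/(47.1090*1.1980) = 0.0029
R_4 = 0.0160/(79.0440*1.1980) = 0.0002
R_conv_out = 1/(17.0410*1.1980) = 0.0490
R_total = 0.1477 K/W
Q = 142.0290 / 0.1477 = 961.5725 W

R_total = 0.1477 K/W, Q = 961.5725 W


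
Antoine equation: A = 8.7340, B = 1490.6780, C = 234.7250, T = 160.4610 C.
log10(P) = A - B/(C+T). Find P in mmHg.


C+T = 395.1860
B/(C+T) = 3.7721
log10(P) = 8.7340 - 3.7721 = 4.9619
P = 10^4.9619 = 91602.6149 mmHg

91602.6149 mmHg


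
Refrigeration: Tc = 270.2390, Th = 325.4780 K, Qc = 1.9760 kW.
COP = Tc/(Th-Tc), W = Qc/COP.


COP = 270.2390 / 55.2390 = 4.8922
W = 1.9760 / 4.8922 = 0.4039 kW

COP = 4.8922, W = 0.4039 kW


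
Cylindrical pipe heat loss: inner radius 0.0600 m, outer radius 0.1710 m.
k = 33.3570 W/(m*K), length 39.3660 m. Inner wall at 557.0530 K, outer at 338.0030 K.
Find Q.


dT = 219.0500 K
ln(ro/ri) = 1.0473
Q = 2*pi*33.3570*39.3660*219.0500 / 1.0473 = 1725648.8206 W

1725648.8206 W


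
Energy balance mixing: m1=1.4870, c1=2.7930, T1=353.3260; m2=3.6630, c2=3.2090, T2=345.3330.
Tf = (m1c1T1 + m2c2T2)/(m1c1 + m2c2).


num = 5526.6702
den = 15.9078
Tf = 347.4198 K

347.4198 K


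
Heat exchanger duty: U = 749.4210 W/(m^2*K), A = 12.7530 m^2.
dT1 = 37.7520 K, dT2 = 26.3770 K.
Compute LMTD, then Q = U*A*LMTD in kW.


LMTD = 31.7254 K
Q = 749.4210 * 12.7530 * 31.7254 = 303210.8222 W = 303.2108 kW

303.2108 kW


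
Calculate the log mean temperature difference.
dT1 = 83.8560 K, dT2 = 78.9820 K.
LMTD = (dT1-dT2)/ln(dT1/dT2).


dT1/dT2 = 1.0617
ln(dT1/dT2) = 0.0599
LMTD = 4.8740 / 0.0599 = 81.3947 K

81.3947 K


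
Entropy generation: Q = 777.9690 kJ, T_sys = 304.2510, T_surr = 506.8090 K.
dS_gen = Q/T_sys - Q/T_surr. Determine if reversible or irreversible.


dS_sys = 777.9690/304.2510 = 2.5570 kJ/K
dS_surr = -777.9690/506.8090 = -1.5350 kJ/K
dS_gen = 2.5570 - 1.5350 = 1.0220 kJ/K (irreversible)

dS_gen = 1.0220 kJ/K, irreversible


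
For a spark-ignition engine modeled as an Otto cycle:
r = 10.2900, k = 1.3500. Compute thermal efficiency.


r^(k-1) = 2.2612
eta = 1 - 1/2.2612 = 0.5578 = 55.7763%

55.7763%


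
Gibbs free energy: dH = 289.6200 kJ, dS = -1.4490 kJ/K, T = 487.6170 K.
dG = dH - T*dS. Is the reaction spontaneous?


T*dS = 487.6170 * -1.4490 = -706.5570 kJ
dG = 289.6200 + 706.5570 = 996.1770 kJ (non-spontaneous)

dG = 996.1770 kJ, non-spontaneous


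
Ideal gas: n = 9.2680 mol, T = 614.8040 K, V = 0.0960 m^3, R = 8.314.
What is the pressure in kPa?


P = nRT/V = 9.2680 * 8.314 * 614.8040 / 0.0960
= 47373.2009 / 0.0960 = 493470.8424 Pa = 493.4708 kPa

493.4708 kPa


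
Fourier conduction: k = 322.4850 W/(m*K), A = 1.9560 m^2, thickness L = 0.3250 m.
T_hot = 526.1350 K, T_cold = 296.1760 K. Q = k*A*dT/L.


dT = 229.9590 K
Q = 322.4850 * 1.9560 * 229.9590 / 0.3250 = 446319.0455 W

446319.0455 W


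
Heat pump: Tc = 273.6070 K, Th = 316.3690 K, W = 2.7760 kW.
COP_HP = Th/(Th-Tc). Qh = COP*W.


COP = 316.3690 / 42.7620 = 7.3984
Qh = 7.3984 * 2.7760 = 20.5379 kW

COP = 7.3984, Qh = 20.5379 kW


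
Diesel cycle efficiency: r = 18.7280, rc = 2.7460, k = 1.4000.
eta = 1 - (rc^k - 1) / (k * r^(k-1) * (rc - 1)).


r^(k-1) = 3.2285
rc^k = 4.1132
eta = 0.6055 = 60.5507%

60.5507%


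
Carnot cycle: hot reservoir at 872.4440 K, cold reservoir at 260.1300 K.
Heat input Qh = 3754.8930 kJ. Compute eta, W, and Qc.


eta = 1 - 260.1300/872.4440 = 0.7018
W = 0.7018 * 3754.8930 = 2635.3251 kJ
Qc = 3754.8930 - 2635.3251 = 1119.5679 kJ

eta = 70.1838%, W = 2635.3251 kJ, Qc = 1119.5679 kJ


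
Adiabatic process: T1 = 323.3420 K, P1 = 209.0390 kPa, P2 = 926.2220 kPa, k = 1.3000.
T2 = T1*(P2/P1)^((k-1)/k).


(k-1)/k = 0.2308
(P2/P1)^exp = 1.4099
T2 = 323.3420 * 1.4099 = 455.8811 K

455.8811 K


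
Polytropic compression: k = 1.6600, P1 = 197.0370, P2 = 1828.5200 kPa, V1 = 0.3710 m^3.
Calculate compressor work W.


(k-1)/k = 0.3976
(P2/P1)^exp = 2.4249
W = 2.5152 * 197.0370 * 0.3710 * (2.4249 - 1) = 261.9766 kJ

261.9766 kJ


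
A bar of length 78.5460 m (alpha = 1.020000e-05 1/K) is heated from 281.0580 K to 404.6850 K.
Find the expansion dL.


dT = 123.6270 K
dL = 1.020000e-05 * 78.5460 * 123.6270 = 0.099046 m
L_final = 78.645046 m

dL = 0.099046 m


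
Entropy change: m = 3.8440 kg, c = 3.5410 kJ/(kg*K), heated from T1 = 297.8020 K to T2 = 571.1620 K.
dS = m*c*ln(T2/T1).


T2/T1 = 1.9179
ln(T2/T1) = 0.6512
dS = 3.8440 * 3.5410 * 0.6512 = 8.8645 kJ/K

8.8645 kJ/K


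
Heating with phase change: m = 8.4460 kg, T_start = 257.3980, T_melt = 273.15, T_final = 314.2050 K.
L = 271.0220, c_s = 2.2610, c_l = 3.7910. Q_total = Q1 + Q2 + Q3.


Q1 (sensible, solid) = 8.4460 * 2.2610 * 15.7520 = 300.8066 kJ
Q2 (latent) = 8.4460 * 271.0220 = 2289.0518 kJ
Q3 (sensible, liquid) = 8.4460 * 3.7910 * 41.0550 = 1314.5313 kJ
Q_total = 3904.3897 kJ

3904.3897 kJ


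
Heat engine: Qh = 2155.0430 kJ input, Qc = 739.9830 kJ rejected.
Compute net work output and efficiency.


W = 2155.0430 - 739.9830 = 1415.0600 kJ
eta = 1415.0600 / 2155.0430 = 0.6566 = 65.6627%

W = 1415.0600 kJ, eta = 65.6627%


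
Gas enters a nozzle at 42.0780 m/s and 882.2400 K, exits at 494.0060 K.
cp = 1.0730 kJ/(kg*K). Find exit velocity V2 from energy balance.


dT = 388.2340 K
2*cp*1000*dT = 833150.1640
V1^2 = 1770.5581
V2 = sqrt(834920.7221) = 913.7400 m/s

913.7400 m/s


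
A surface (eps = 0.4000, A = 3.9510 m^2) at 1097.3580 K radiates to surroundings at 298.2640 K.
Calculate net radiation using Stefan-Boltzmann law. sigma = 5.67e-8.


T^4 = 1.4501e+12
Tsurr^4 = 7.9141e+09
Q = 0.4000 * 5.67e-8 * 3.9510 * 1.4422e+12 = 129230.9907 W

129230.9907 W


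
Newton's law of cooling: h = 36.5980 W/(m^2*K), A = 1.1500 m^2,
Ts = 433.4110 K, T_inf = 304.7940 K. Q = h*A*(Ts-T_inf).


dT = 128.6170 K
Q = 36.5980 * 1.1500 * 128.6170 = 5413.1937 W

5413.1937 W


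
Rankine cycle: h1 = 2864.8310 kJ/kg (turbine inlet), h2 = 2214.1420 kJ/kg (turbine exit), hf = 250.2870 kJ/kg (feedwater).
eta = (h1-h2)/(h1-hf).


W = 650.6890 kJ/kg
Q_in = 2614.5440 kJ/kg
eta = 0.2489 = 24.8873%

eta = 24.8873%


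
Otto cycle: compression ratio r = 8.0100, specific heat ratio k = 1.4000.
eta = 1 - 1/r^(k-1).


r^(k-1) = 2.2985
eta = 1 - 1/2.2985 = 0.5649 = 56.4942%

56.4942%


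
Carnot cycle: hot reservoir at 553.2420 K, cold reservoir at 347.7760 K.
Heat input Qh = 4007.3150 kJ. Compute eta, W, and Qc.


eta = 1 - 347.7760/553.2420 = 0.3714
W = 0.3714 * 4007.3150 = 1488.2583 kJ
Qc = 4007.3150 - 1488.2583 = 2519.0567 kJ

eta = 37.1385%, W = 1488.2583 kJ, Qc = 2519.0567 kJ


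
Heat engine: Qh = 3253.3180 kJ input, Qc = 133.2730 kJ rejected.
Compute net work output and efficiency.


W = 3253.3180 - 133.2730 = 3120.0450 kJ
eta = 3120.0450 / 3253.3180 = 0.9590 = 95.9035%

W = 3120.0450 kJ, eta = 95.9035%


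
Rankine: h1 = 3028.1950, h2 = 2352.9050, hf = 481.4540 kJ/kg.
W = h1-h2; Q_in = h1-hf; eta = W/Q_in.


W = 675.2900 kJ/kg
Q_in = 2546.7410 kJ/kg
eta = 0.2652 = 26.5158%

eta = 26.5158%


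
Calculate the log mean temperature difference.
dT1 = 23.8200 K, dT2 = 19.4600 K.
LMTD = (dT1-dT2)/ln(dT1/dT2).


dT1/dT2 = 1.2240
ln(dT1/dT2) = 0.2022
LMTD = 4.3600 / 0.2022 = 21.5666 K

21.5666 K


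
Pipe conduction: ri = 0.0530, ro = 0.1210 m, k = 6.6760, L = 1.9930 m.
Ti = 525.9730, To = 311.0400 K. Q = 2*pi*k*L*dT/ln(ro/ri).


dT = 214.9330 K
ln(ro/ri) = 0.8255
Q = 2*pi*6.6760*1.9930*214.9330 / 0.8255 = 21766.5820 W

21766.5820 W


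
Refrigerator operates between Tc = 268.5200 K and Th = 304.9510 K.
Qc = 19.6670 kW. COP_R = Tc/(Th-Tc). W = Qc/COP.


COP = 268.5200 / 36.4310 = 7.3706
W = 19.6670 / 7.3706 = 2.6683 kW

COP = 7.3706, W = 2.6683 kW


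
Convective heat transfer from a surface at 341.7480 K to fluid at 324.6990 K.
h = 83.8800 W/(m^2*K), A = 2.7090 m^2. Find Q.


dT = 17.0490 K
Q = 83.8800 * 2.7090 * 17.0490 = 3874.0600 W

3874.0600 W


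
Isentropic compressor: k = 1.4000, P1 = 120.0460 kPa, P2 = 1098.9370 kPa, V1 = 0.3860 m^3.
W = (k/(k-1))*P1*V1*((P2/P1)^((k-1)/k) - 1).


(k-1)/k = 0.2857
(P2/P1)^exp = 1.8826
W = 3.5000 * 120.0460 * 0.3860 * (1.8826 - 1) = 143.1363 kJ

143.1363 kJ


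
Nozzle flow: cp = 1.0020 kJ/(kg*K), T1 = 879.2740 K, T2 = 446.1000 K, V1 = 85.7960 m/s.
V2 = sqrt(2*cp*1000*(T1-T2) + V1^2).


dT = 433.1740 K
2*cp*1000*dT = 868080.6960
V1^2 = 7360.9536
V2 = sqrt(875441.6496) = 935.6504 m/s

935.6504 m/s


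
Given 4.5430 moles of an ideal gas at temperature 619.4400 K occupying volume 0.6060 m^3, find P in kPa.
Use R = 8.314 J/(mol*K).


P = nRT/V = 4.5430 * 8.314 * 619.4400 / 0.6060
= 23396.5598 / 0.6060 = 38608.1844 Pa = 38.6082 kPa

38.6082 kPa


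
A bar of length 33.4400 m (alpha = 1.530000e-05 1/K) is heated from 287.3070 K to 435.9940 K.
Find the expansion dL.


dT = 148.6870 K
dL = 1.530000e-05 * 33.4400 * 148.6870 = 0.076073 m
L_final = 33.516073 m

dL = 0.076073 m


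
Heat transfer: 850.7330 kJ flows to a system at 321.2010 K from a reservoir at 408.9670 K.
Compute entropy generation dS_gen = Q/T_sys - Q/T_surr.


dS_sys = 850.7330/321.2010 = 2.6486 kJ/K
dS_surr = -850.7330/408.9670 = -2.0802 kJ/K
dS_gen = 2.6486 - 2.0802 = 0.5684 kJ/K (irreversible)

dS_gen = 0.5684 kJ/K, irreversible


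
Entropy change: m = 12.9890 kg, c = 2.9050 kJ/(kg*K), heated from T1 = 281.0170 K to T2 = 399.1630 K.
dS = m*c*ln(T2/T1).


T2/T1 = 1.4204
ln(T2/T1) = 0.3510
dS = 12.9890 * 2.9050 * 0.3510 = 13.2426 kJ/K

13.2426 kJ/K


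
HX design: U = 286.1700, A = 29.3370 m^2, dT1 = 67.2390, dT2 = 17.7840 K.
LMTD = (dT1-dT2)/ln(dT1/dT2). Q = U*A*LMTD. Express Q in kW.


LMTD = 37.1855 K
Q = 286.1700 * 29.3370 * 37.1855 = 312185.9156 W = 312.1859 kW

312.1859 kW


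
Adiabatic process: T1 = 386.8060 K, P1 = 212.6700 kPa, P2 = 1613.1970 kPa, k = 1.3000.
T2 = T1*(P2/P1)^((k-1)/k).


(k-1)/k = 0.2308
(P2/P1)^exp = 1.5961
T2 = 386.8060 * 1.5961 = 617.3988 K

617.3988 K


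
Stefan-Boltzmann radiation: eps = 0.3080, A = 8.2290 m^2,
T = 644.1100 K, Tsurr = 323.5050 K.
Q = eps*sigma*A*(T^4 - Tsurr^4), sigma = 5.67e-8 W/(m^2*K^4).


T^4 = 1.7212e+11
Tsurr^4 = 1.0953e+10
Q = 0.3080 * 5.67e-8 * 8.2290 * 1.6117e+11 = 23161.5174 W

23161.5174 W


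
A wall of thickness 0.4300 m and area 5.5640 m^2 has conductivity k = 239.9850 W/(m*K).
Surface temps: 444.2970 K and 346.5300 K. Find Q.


dT = 97.7670 K
Q = 239.9850 * 5.5640 * 97.7670 / 0.4300 = 303595.3058 W

303595.3058 W


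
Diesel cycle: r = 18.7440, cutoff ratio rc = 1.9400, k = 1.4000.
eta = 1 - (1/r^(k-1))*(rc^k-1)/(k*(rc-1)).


r^(k-1) = 3.2296
rc^k = 2.5288
eta = 0.6403 = 64.0281%

64.0281%


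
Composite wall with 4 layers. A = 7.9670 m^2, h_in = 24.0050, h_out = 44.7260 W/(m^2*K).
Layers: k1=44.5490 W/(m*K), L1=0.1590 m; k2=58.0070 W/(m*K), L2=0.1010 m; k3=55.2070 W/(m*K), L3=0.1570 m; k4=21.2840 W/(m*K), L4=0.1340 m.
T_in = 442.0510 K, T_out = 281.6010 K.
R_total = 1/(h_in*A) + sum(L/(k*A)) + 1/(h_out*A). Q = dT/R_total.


R_conv_in = 1/(24.0050*7.9670) = 0.0052
R_1 = 0.1590/(44.5490*7.9670) = 0.0004
R_2 = 0.1010/(58.0070*7.9670) = 0.0002
R_3 = 0.1570/(55.2070*7.9670) = 0.0004
R_4 = 0.1340/(21.2840*7.9670) = 0.0008
R_conv_out = 1/(44.7260*7.9670) = 0.0028
R_total = 0.0098 K/W
Q = 160.4500 / 0.0098 = 16291.1416 W

R_total = 0.0098 K/W, Q = 16291.1416 W


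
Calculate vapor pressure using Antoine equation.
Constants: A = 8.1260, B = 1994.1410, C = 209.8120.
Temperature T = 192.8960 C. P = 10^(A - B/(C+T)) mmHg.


C+T = 402.7080
B/(C+T) = 4.9518
log10(P) = 8.1260 - 4.9518 = 3.1742
P = 10^3.1742 = 1493.3836 mmHg

1493.3836 mmHg


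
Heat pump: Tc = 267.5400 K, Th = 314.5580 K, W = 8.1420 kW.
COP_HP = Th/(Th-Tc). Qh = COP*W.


COP = 314.5580 / 47.0180 = 6.6902
Qh = 6.6902 * 8.1420 = 54.4713 kW

COP = 6.6902, Qh = 54.4713 kW


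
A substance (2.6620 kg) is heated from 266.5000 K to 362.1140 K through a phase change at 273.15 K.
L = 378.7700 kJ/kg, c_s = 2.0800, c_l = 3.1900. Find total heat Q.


Q1 (sensible, solid) = 2.6620 * 2.0800 * 6.6500 = 36.8208 kJ
Q2 (latent) = 2.6620 * 378.7700 = 1008.2857 kJ
Q3 (sensible, liquid) = 2.6620 * 3.1900 * 88.9640 = 755.4627 kJ
Q_total = 1800.5692 kJ

1800.5692 kJ


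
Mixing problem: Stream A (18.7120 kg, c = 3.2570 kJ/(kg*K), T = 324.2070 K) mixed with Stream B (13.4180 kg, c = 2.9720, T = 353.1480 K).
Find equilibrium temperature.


num = 33841.7309
den = 100.8233
Tf = 335.6539 K

335.6539 K


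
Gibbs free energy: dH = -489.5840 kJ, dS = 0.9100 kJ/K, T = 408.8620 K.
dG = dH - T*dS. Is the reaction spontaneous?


T*dS = 408.8620 * 0.9100 = 372.0644 kJ
dG = -489.5840 - 372.0644 = -861.6484 kJ (spontaneous)

dG = -861.6484 kJ, spontaneous


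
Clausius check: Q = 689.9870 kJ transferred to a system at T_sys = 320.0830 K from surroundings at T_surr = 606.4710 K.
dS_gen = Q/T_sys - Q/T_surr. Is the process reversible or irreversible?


dS_sys = 689.9870/320.0830 = 2.1557 kJ/K
dS_surr = -689.9870/606.4710 = -1.1377 kJ/K
dS_gen = 2.1557 - 1.1377 = 1.0179 kJ/K (irreversible)

dS_gen = 1.0179 kJ/K, irreversible


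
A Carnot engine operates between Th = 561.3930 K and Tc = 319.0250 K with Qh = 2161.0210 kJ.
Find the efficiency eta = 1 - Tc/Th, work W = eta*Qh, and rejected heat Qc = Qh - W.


eta = 1 - 319.0250/561.3930 = 0.4317
W = 0.4317 * 2161.0210 = 932.9691 kJ
Qc = 2161.0210 - 932.9691 = 1228.0519 kJ

eta = 43.1726%, W = 932.9691 kJ, Qc = 1228.0519 kJ


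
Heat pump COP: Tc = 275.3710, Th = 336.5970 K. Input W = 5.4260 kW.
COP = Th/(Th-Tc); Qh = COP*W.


COP = 336.5970 / 61.2260 = 5.4976
Qh = 5.4976 * 5.4260 = 29.8301 kW

COP = 5.4976, Qh = 29.8301 kW


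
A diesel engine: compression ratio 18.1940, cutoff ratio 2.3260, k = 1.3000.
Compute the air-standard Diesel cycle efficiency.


r^(k-1) = 2.3877
rc^k = 2.9964
eta = 0.5150 = 51.4967%

51.4967%


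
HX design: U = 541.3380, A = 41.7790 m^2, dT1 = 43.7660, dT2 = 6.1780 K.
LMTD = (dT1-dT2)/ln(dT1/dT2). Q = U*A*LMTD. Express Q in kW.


LMTD = 19.1985 K
Q = 541.3380 * 41.7790 * 19.1985 = 434203.7281 W = 434.2037 kW

434.2037 kW


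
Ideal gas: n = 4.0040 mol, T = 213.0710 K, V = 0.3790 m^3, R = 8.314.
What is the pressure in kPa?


P = nRT/V = 4.0040 * 8.314 * 213.0710 / 0.3790
= 7092.9751 / 0.3790 = 18714.9738 Pa = 18.7150 kPa

18.7150 kPa


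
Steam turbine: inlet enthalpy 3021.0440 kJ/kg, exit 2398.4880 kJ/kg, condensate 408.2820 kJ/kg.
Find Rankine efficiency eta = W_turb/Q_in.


W = 622.5560 kJ/kg
Q_in = 2612.7620 kJ/kg
eta = 0.2383 = 23.8275%

eta = 23.8275%


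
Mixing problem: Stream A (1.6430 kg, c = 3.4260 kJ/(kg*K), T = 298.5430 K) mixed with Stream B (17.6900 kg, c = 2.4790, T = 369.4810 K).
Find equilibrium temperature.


num = 17883.5128
den = 49.4824
Tf = 361.4114 K

361.4114 K


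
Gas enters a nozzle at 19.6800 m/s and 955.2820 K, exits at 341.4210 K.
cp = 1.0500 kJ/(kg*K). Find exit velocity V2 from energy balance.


dT = 613.8610 K
2*cp*1000*dT = 1289108.1000
V1^2 = 387.3024
V2 = sqrt(1289495.4024) = 1135.5595 m/s

1135.5595 m/s


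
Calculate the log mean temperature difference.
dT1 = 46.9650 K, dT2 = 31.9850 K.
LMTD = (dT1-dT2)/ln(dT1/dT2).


dT1/dT2 = 1.4683
ln(dT1/dT2) = 0.3841
LMTD = 14.9800 / 0.3841 = 38.9966 K

38.9966 K


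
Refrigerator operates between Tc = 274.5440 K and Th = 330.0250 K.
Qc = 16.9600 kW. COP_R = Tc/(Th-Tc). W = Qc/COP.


COP = 274.5440 / 55.4810 = 4.9484
W = 16.9600 / 4.9484 = 3.4273 kW

COP = 4.9484, W = 3.4273 kW


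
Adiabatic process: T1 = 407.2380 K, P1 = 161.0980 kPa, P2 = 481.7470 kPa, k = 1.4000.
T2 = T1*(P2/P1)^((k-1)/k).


(k-1)/k = 0.2857
(P2/P1)^exp = 1.3675
T2 = 407.2380 * 1.3675 = 556.8918 K

556.8918 K


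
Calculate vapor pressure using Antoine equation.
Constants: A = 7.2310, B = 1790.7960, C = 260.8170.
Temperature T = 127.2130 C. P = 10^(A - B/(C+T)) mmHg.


C+T = 388.0300
B/(C+T) = 4.6151
log10(P) = 7.2310 - 4.6151 = 2.6159
P = 10^2.6159 = 412.9555 mmHg

412.9555 mmHg


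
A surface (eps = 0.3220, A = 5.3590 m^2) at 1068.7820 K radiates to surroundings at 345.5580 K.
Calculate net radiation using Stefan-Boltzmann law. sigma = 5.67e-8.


T^4 = 1.3048e+12
Tsurr^4 = 1.4259e+10
Q = 0.3220 * 5.67e-8 * 5.3590 * 1.2906e+12 = 126272.0604 W

126272.0604 W


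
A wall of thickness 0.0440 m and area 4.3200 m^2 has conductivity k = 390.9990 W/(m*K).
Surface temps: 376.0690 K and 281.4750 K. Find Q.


dT = 94.5940 K
Q = 390.9990 * 4.3200 * 94.5940 / 0.0440 = 3631368.3780 W

3631368.3780 W


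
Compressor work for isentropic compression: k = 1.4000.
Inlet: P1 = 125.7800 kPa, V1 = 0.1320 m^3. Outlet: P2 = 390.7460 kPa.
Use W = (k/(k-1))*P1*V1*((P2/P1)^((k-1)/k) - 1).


(k-1)/k = 0.2857
(P2/P1)^exp = 1.3825
W = 3.5000 * 125.7800 * 0.1320 * (1.3825 - 1) = 22.2248 kJ

22.2248 kJ


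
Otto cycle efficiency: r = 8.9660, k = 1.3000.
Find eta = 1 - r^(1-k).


r^(k-1) = 1.9310
eta = 1 - 1/1.9310 = 0.4821 = 48.2130%

48.2130%


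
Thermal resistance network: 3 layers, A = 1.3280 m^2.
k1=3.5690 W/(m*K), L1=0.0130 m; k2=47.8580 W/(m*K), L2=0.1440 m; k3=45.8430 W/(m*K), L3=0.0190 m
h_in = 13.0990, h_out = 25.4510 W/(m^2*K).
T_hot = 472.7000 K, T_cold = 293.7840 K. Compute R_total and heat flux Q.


R_conv_in = 1/(13.0990*1.3280) = 0.0575
R_1 = 0.0130/(3.5690*1.3280) = 0.0027
R_2 = 0.1440/(47.8580*1.3280) = 0.0023
R_3 = 0.0190/(45.8430*1.3280) = 0.0003
R_conv_out = 1/(25.4510*1.3280) = 0.0296
R_total = 0.0924 K/W
Q = 178.9160 / 0.0924 = 1936.4540 W

R_total = 0.0924 K/W, Q = 1936.4540 W


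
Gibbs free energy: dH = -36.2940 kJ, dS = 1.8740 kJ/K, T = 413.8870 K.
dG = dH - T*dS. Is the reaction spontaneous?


T*dS = 413.8870 * 1.8740 = 775.6242 kJ
dG = -36.2940 - 775.6242 = -811.9182 kJ (spontaneous)

dG = -811.9182 kJ, spontaneous


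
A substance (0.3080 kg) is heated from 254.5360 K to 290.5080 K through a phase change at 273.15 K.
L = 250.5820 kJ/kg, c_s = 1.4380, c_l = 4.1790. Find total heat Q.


Q1 (sensible, solid) = 0.3080 * 1.4380 * 18.6140 = 8.2442 kJ
Q2 (latent) = 0.3080 * 250.5820 = 77.1793 kJ
Q3 (sensible, liquid) = 0.3080 * 4.1790 * 17.3580 = 22.3420 kJ
Q_total = 107.7655 kJ

107.7655 kJ


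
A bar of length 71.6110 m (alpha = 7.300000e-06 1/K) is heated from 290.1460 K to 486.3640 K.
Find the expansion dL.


dT = 196.2180 K
dL = 7.300000e-06 * 71.6110 * 196.2180 = 0.102575 m
L_final = 71.713575 m

dL = 0.102575 m


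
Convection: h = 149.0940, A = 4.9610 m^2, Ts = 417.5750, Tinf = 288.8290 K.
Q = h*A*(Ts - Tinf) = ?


dT = 128.7460 K
Q = 149.0940 * 4.9610 * 128.7460 = 95227.6656 W

95227.6656 W


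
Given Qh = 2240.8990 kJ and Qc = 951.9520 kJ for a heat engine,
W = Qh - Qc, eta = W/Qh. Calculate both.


W = 2240.8990 - 951.9520 = 1288.9470 kJ
eta = 1288.9470 / 2240.8990 = 0.5752 = 57.5192%

W = 1288.9470 kJ, eta = 57.5192%


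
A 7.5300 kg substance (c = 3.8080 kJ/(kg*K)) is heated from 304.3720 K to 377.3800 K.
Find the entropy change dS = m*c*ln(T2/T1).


T2/T1 = 1.2399
ln(T2/T1) = 0.2150
dS = 7.5300 * 3.8080 * 0.2150 = 6.1650 kJ/K

6.1650 kJ/K


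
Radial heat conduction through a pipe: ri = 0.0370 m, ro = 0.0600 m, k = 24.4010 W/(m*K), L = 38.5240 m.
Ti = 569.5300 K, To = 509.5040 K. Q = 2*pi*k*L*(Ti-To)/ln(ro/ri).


dT = 60.0260 K
ln(ro/ri) = 0.4834
Q = 2*pi*24.4010*38.5240*60.0260 / 0.4834 = 733377.6720 W

733377.6720 W


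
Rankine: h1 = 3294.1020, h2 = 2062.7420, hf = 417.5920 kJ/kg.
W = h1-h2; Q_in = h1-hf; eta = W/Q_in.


W = 1231.3600 kJ/kg
Q_in = 2876.5100 kJ/kg
eta = 0.4281 = 42.8074%

eta = 42.8074%


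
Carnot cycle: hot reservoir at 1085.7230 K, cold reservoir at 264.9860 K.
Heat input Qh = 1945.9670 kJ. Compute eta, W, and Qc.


eta = 1 - 264.9860/1085.7230 = 0.7559
W = 0.7559 * 1945.9670 = 1471.0263 kJ
Qc = 1945.9670 - 1471.0263 = 474.9407 kJ

eta = 75.5936%, W = 1471.0263 kJ, Qc = 474.9407 kJ


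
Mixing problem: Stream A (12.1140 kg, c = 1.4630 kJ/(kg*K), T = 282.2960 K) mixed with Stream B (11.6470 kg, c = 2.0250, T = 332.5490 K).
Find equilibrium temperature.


num = 12846.2968
den = 41.3080
Tf = 310.9884 K

310.9884 K


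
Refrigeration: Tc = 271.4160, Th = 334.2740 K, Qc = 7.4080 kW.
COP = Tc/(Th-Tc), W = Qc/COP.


COP = 271.4160 / 62.8580 = 4.3179
W = 7.4080 / 4.3179 = 1.7156 kW

COP = 4.3179, W = 1.7156 kW


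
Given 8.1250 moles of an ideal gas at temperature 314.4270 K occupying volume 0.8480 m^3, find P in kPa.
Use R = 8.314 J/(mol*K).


P = nRT/V = 8.1250 * 8.314 * 314.4270 / 0.8480
= 21239.9369 / 0.8480 = 25047.0954 Pa = 25.0471 kPa

25.0471 kPa


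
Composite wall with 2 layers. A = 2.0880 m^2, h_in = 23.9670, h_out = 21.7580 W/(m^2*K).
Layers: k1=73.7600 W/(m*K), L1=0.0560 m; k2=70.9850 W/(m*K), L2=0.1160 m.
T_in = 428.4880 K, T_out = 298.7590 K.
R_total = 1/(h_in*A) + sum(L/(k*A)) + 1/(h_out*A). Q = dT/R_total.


R_conv_in = 1/(23.9670*2.0880) = 0.0200
R_1 = 0.0560/(73.7600*2.0880) = 0.0004
R_2 = 0.1160/(70.9850*2.0880) = 0.0008
R_conv_out = 1/(21.7580*2.0880) = 0.0220
R_total = 0.0431 K/W
Q = 129.7290 / 0.0431 = 3007.1230 W

R_total = 0.0431 K/W, Q = 3007.1230 W
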